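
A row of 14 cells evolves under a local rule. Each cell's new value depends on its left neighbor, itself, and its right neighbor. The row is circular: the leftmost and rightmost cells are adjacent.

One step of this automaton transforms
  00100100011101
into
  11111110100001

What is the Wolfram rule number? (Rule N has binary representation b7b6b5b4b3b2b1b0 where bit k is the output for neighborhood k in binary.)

position 10: 111 → 0  (bit 7 = 0)
position 11: 110 → 0  (bit 6 = 0)
position 12: 101 → 0  (bit 5 = 0)
position 0: 100 → 1  (bit 4 = 1)
position 9: 011 → 0  (bit 3 = 0)
position 2: 010 → 1  (bit 2 = 1)
position 1: 001 → 1  (bit 1 = 1)
position 7: 000 → 0  (bit 0 = 0)
bits b7..b0 = 00010110 = 22

22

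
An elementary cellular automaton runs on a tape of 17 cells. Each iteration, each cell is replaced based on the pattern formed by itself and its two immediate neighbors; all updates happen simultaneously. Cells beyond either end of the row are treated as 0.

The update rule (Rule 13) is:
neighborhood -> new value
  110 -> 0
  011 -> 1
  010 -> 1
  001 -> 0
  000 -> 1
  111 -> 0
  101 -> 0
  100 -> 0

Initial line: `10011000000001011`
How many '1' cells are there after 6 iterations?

7

iteration 1: 10010011111101010
iteration 2: 10010010000001010
iteration 3: 10010010111101010
iteration 4: 10010010100001010
iteration 5: 10010010101101010
iteration 6: 10010010101001010
count of 1: 7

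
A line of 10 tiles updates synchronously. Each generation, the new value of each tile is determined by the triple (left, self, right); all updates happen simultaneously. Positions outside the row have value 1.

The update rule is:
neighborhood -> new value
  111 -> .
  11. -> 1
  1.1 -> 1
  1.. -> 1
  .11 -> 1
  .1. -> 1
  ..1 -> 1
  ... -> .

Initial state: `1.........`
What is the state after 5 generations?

1.11111...

generation 1: 11.......1
generation 2: .11.....11
generation 3: 1111...11.
generation 4: ...11.1111
generation 5: 1.11111...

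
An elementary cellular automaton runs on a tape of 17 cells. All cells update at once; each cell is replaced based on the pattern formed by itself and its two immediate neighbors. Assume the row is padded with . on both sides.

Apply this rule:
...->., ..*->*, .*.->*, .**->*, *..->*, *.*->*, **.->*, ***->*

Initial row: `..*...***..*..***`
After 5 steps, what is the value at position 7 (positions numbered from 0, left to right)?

*

.***.************
*****************
*****************  (fixed point — unchanged through step 5)
position 7 holds *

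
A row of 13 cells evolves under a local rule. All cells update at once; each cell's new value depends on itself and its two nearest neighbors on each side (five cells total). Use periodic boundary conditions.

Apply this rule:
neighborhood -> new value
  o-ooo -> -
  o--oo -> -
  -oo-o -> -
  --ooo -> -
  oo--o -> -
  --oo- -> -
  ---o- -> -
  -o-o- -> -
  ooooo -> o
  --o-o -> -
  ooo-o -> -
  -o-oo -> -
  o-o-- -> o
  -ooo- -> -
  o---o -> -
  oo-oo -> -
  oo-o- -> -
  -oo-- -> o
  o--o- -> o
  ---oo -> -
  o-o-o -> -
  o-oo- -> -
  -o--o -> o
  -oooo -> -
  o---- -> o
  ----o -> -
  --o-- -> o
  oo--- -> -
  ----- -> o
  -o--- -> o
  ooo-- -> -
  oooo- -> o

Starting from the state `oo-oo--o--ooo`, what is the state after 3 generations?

ooooooooooo--

generation 1: o---o-ooo---o
generation 2: o------------
generation 3: ooooooooooo--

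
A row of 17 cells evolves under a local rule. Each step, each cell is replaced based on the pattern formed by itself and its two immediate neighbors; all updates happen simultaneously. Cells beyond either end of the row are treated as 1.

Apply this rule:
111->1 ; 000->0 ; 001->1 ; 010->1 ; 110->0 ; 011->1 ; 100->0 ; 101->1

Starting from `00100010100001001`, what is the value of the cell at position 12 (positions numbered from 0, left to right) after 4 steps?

step 1: 01100111100011011
step 2: 11001111000110111
step 3: 10011110001101111
step 4: 00111100011011111
position 12 holds 1

1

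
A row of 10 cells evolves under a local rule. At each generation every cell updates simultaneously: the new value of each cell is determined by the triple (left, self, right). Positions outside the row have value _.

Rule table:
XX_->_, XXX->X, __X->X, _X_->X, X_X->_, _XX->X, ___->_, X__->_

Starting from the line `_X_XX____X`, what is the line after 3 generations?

generation 1: XX_X____XX
generation 2: X__X___XX_
generation 3: X_XX__XX__

X_XX__XX__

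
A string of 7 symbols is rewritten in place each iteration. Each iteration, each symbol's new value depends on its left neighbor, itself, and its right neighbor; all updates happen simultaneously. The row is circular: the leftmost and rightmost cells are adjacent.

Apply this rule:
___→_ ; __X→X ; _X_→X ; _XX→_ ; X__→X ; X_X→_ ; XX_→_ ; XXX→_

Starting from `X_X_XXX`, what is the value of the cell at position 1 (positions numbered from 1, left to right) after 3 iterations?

iteration 1: __X____
iteration 2: _XXX___
iteration 3: X___X__
position 1 holds X

X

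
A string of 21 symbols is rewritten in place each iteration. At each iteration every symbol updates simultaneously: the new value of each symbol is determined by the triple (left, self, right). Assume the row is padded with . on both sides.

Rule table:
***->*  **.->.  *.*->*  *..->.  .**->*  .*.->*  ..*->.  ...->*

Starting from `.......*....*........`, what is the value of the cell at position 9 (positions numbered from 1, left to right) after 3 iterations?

*

******.*.**.*.*******
*****.****.*********.
****.****.*********..
position 9 holds *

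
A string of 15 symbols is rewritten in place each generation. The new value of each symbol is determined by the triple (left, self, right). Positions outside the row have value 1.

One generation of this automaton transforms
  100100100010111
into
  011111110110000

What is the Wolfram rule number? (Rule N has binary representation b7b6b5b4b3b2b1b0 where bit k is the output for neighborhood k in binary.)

22

position 13: 111 → 0  (bit 7 = 0)
position 0: 110 → 0  (bit 6 = 0)
position 11: 101 → 0  (bit 5 = 0)
position 1: 100 → 1  (bit 4 = 1)
position 12: 011 → 0  (bit 3 = 0)
position 3: 010 → 1  (bit 2 = 1)
position 2: 001 → 1  (bit 1 = 1)
position 8: 000 → 0  (bit 0 = 0)
bits b7..b0 = 00010110 = 22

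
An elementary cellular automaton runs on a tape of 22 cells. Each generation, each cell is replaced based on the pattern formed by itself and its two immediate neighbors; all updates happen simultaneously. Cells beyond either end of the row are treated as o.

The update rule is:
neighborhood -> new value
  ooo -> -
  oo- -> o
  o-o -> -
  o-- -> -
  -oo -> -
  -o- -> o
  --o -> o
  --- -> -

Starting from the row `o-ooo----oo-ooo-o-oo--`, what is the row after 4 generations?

o-o-o-o-o-o-o-o-o-oo--

o---o---o-o---o-o--o-o
o--oo--oo-o--oo-o-oo--
o-o-o-o-o-o-o-o-o--o-o
o-o-o-o-o-o-o-o-o-oo--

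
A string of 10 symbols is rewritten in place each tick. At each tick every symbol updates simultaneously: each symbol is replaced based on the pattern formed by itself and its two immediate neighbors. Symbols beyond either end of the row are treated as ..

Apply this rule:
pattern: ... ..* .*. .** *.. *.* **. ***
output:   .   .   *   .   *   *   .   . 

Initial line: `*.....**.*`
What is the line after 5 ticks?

....**....

tick 1: **......**
tick 2: ..*.......
tick 3: ..**......
tick 4: ....*.....
tick 5: ....**....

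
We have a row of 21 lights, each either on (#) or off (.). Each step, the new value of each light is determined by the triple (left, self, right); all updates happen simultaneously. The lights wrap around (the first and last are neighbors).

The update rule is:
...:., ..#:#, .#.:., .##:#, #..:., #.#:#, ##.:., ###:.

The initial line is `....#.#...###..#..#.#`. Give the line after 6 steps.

#...##...#..#.#....#.

step 1: ...#.#...##...#..#.#.
step 2: ..#.#...##...#..#.#..
step 3: .#.#...##...#..#.#...
step 4: #.#...##...#..#.#....
step 5: .#...##...#..#.#....#
step 6: #...##...#..#.#....#.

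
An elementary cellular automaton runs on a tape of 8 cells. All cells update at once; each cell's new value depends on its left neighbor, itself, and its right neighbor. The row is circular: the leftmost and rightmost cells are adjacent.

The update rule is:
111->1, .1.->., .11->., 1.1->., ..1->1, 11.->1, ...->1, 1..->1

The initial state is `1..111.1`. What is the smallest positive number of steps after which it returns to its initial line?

8

111.11..
.11..111
..111.11
11.11..1
11..111.
.111.11.
1.11..11
1..111.1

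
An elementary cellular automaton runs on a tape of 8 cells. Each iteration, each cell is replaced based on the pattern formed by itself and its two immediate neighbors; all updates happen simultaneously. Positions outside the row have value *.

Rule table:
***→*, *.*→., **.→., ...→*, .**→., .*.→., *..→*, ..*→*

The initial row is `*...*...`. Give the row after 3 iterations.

iteration 1: .***.***
iteration 2: ..*...**
iteration 3: **.***.*

**.***.*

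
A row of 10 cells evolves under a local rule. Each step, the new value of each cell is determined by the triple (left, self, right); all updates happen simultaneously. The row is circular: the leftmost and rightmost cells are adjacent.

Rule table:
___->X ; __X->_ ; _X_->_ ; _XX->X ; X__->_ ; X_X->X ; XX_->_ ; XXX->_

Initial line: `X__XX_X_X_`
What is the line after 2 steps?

step 1: ___X_X_X_X
step 2: _X__X_X_X_

_X__X_X_X_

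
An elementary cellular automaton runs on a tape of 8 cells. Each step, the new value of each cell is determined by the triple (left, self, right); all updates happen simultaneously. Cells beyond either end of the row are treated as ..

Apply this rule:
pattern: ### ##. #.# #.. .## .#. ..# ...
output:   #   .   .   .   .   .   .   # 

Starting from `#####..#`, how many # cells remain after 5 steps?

.###....
..#..###
#.....#.
..###...
#..#..##
count of #: 4

4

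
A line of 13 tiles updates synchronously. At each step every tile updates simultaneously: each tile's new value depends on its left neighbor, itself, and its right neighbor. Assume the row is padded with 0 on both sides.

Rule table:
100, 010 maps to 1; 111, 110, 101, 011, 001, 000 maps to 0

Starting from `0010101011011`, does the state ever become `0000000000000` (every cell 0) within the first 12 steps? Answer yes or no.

no

0010101000000
0010101100000
0010100010000
0010110011000
0010001000100
0011001100110
0000100010001
0000110011001
0000001000101
0000001100101
0000000010101
0000000010101
step 12 is 0000000010101, still not uniform 0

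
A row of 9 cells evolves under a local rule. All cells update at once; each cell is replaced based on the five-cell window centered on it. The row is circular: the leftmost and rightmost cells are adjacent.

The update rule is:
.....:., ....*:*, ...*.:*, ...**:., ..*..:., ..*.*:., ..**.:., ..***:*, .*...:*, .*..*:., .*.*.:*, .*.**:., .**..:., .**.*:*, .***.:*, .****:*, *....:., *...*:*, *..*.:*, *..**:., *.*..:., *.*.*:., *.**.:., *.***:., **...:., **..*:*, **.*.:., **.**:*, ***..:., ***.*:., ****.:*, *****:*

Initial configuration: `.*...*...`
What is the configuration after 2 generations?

**.*.....

generation 1: *.***.*.*
generation 2: **.*.....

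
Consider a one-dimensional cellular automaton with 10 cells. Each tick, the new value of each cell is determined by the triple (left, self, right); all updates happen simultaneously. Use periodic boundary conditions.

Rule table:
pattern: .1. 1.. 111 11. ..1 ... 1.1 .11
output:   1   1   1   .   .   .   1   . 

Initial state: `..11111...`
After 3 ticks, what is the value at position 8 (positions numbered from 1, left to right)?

...111.1..
....1.111.
....11.1.1
position 8 holds 1

1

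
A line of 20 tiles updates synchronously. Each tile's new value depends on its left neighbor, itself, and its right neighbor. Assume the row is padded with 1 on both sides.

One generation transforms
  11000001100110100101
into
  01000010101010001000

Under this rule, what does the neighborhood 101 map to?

At position 13 the neighborhood is 101; the next row has 0 there.

0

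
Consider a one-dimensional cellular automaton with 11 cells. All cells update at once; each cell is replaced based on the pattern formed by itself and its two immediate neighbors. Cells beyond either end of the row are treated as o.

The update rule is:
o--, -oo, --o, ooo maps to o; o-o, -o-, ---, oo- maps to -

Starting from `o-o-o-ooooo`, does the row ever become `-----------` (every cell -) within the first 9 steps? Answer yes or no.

no

------ooooo
o----oooooo
-o--ooooooo
--ooooooooo
ooooooooooo
ooooooooooo  (fixed point — unchanged through step 9)
step 9 is ooooooooooo, still not uniform -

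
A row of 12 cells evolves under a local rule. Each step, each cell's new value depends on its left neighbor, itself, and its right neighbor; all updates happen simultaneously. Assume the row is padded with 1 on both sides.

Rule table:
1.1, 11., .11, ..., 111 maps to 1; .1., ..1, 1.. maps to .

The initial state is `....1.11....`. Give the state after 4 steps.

111..1111111

.11..111.11.
111..1111111
111..1111111  (fixed point — unchanged through step 4)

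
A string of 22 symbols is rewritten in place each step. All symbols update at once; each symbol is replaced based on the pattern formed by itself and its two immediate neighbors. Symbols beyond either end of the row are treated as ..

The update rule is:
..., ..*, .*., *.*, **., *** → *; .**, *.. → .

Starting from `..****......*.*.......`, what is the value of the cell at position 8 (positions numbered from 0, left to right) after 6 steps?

*

step 1: **.***.********.******
step 2: .**.***.********.*****
step 3: *.**.***.********.****
step 4: **.**.***.********.***
step 5: .**.**.***.********.**
step 6: *.**.**.***.********.*
position 8 holds *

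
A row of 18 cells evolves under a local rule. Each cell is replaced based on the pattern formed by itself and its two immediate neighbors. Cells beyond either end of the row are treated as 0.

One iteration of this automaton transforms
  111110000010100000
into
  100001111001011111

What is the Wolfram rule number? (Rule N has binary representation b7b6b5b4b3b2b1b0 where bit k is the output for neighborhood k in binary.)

position 1: 111 → 0  (bit 7 = 0)
position 4: 110 → 0  (bit 6 = 0)
position 11: 101 → 1  (bit 5 = 1)
position 5: 100 → 1  (bit 4 = 1)
position 0: 011 → 1  (bit 3 = 1)
position 10: 010 → 0  (bit 2 = 0)
position 9: 001 → 0  (bit 1 = 0)
position 6: 000 → 1  (bit 0 = 1)
bits b7..b0 = 00111001 = 57

57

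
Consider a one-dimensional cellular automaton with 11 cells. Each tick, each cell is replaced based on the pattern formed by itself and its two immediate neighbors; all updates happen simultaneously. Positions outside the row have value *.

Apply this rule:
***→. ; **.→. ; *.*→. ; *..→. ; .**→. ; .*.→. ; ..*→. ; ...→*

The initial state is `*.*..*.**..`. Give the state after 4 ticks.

...........
.*********.
...........  (repeats tick 1; period 2)
tick 4: .*********.

.*********.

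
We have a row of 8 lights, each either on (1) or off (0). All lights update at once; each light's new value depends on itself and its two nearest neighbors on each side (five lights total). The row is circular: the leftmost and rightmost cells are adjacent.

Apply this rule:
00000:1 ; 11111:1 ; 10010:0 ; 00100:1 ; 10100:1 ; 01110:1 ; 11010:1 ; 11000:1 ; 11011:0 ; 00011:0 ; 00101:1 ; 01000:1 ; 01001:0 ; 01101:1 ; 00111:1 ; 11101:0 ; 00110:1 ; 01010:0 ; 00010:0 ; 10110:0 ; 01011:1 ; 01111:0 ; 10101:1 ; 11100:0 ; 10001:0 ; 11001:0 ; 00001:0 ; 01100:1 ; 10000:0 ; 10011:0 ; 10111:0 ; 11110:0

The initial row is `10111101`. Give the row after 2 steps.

10000000
11011100

11011100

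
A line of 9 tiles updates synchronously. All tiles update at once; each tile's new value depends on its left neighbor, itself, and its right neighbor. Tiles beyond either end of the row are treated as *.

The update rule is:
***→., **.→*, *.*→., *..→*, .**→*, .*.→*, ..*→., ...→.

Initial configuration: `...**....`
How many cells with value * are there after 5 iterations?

*..***...
**.*.**..
.*.*.***.
.*.*.*.*.
.*.*.*.*.
count of *: 4

4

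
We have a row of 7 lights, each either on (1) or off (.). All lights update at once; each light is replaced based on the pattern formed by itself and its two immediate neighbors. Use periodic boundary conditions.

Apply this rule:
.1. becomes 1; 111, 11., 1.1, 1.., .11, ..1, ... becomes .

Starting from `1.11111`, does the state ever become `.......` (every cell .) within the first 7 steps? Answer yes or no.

yes

step 1: .......
all cells are . at step 1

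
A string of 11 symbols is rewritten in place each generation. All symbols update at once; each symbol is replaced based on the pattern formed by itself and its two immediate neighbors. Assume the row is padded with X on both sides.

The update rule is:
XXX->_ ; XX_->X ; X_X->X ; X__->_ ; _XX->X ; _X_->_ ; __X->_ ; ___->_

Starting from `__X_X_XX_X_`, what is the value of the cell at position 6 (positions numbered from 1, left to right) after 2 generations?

generation 1: ___X_XXXX_X
generation 2: ____XX__XXX
position 6 holds X

X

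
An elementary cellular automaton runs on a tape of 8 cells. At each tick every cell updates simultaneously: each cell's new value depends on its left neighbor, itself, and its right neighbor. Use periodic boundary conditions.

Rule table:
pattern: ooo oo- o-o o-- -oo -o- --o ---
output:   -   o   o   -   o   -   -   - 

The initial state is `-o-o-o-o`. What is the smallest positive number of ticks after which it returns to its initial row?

tick 1: o-o-o-o-
tick 2: -o-o-o-o

2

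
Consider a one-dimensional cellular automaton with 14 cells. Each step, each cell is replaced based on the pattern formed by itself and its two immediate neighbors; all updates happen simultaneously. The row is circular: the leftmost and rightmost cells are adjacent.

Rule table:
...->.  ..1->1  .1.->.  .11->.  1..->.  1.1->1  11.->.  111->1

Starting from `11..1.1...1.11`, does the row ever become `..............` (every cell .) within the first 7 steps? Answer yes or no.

no

1..1.1...1.1.1
..1.1...1.1.1.
.1.1...1.1.1..
1.1...1.1.1...
.1...1.1.1...1
1...1.1.1...1.
...1.1.1...1.1
step 7 is ...1.1.1...1.1, still not uniform .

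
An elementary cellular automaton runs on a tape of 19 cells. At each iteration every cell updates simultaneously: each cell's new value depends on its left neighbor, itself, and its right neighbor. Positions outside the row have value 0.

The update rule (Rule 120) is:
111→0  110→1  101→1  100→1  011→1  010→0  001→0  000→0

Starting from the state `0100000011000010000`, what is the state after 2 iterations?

0010000011100001000
0001000010110000100

0001000010110000100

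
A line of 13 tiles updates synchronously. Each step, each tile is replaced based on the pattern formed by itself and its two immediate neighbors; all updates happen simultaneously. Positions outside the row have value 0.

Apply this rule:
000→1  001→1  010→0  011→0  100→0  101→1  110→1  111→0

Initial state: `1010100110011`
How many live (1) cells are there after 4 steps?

0101001010101
1010010101010
0100101010100
1001010101001
count of 1: 6

6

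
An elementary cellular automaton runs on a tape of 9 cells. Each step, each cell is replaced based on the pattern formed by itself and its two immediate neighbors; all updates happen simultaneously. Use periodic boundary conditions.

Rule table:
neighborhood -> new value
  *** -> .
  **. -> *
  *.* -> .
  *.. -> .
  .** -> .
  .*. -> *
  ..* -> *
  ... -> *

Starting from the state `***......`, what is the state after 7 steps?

step 1: ..*.*****
step 2: .**.....*
step 3: ..*.*****  (repeats step 1; period 2)
step 7: ..*.*****

..*.*****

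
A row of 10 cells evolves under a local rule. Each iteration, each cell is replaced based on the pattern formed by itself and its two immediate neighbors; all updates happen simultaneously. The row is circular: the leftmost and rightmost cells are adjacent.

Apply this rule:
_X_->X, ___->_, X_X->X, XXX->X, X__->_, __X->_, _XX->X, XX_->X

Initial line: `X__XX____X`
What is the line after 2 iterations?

iteration 1: X__XX____X  (fixed point — unchanged through iteration 2)

X__XX____X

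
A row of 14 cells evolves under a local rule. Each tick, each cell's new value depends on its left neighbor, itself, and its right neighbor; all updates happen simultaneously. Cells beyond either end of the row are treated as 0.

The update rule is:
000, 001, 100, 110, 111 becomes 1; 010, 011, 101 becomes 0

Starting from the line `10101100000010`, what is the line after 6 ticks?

11101111101111

00000111111101
11111011111100
01111001111111
10111110111111
00011110011111
11101111101111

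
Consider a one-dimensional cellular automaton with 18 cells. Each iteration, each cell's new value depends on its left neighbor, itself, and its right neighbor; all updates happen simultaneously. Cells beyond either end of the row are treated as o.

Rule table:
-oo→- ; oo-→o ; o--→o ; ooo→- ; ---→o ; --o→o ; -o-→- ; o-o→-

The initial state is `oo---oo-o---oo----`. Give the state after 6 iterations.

iteration 1: -oooo-o--ooo-ooooo
iteration 2: ----o--oo--o------
iteration 3: oooo-oo-ooo-oooooo
iteration 4: ---o--o---o-------
iteration 5: ooo-oo-ooo-ooooooo
iteration 6: --o--o---o--------

--o--o---o--------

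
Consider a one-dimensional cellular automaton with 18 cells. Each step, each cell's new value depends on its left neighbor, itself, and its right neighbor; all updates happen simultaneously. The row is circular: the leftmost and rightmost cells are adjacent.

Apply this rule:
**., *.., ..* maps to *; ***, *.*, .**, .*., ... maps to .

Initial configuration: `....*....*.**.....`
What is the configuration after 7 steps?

*..*.*.*.*.*......

step 1: ...*.*..*...**....
step 2: ..*...**.*.*.**...
step 3: .*.*.*.*......**..
step 4: *.......*....*.**.
step 5: .*.....*.*..*...*.
step 6: *.*...*...**.*.*.*
step 7: *..*.*.*.*.*......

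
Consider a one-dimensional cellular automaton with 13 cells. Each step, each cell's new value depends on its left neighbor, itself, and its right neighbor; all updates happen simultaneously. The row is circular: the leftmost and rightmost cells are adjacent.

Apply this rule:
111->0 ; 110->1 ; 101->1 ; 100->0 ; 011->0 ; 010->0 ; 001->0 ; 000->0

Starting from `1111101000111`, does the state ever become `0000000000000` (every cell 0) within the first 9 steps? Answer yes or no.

step 1: 0000110000000
step 2: 0000010000000
step 3: 0000000000000
all cells are 0 at step 3

yes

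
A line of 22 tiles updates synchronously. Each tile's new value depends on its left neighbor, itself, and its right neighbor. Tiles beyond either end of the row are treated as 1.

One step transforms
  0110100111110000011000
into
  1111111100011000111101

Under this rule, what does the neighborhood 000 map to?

At position 13 the neighborhood is 000; the next row has 0 there.

0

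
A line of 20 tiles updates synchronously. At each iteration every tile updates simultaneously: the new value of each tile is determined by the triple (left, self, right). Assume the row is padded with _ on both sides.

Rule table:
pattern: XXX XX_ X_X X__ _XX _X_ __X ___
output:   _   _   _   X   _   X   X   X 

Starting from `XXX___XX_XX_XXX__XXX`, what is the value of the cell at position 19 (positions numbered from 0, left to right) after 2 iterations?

X

iteration 1: ___XXX_________XX___
iteration 2: XXX___XXXXXXXXX__XXX
position 19 holds X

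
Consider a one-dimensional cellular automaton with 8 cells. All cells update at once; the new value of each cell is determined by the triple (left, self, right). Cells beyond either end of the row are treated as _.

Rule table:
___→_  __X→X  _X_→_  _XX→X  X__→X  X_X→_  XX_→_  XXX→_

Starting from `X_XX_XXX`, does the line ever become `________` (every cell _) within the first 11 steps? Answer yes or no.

no

__X__X__
_X_XX_X_
X__X___X
_XX_X_X_
XX_____X
X_X___X_
___X_X_X
__X_____
_X_X____
X___X___
_X_X_X__
step 11 is _X_X_X__, still not uniform _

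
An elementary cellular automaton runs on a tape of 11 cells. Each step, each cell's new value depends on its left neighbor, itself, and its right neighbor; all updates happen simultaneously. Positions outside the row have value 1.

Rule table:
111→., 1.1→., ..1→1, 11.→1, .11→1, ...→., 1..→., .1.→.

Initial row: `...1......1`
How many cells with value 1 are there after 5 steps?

3

step 1: ..1......11
step 2: .1......11.
step 3: .......111.
step 4: ......11.1.
step 5: .....111...
count of 1: 3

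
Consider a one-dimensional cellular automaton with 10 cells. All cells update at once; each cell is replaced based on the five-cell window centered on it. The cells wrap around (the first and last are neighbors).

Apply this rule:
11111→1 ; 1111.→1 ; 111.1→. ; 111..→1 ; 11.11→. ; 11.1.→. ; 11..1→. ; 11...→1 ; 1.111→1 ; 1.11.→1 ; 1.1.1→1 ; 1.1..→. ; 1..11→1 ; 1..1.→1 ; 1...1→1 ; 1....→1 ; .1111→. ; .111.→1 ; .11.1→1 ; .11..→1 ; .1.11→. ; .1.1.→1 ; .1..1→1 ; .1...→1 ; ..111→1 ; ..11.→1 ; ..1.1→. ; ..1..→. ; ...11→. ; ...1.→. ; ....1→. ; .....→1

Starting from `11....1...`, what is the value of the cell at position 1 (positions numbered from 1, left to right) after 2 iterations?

1111...11.
1.1111.11.
position 1 holds 1

1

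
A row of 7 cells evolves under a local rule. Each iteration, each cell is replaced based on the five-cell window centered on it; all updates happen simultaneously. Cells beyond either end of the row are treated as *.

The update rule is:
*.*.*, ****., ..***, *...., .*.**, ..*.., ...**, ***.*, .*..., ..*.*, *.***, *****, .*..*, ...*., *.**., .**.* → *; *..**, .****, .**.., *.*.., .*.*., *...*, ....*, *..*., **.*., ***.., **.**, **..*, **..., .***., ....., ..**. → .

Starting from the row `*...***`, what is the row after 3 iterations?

..*.***

...**.*
..*.*.*
..*.***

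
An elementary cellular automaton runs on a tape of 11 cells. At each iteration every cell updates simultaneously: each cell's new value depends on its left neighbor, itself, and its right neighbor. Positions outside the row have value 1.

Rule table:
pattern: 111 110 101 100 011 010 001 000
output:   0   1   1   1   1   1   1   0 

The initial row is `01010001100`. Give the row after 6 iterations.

10000000001

11111011111
00001110000
10011011001
11111111111
00000000000
10000000001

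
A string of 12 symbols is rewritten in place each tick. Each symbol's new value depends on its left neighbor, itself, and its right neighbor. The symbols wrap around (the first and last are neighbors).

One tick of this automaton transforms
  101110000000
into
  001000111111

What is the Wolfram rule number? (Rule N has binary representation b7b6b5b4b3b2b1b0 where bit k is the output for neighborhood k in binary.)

position 3: 111 → 0  (bit 7 = 0)
position 4: 110 → 0  (bit 6 = 0)
position 1: 101 → 0  (bit 5 = 0)
position 5: 100 → 0  (bit 4 = 0)
position 2: 011 → 1  (bit 3 = 1)
position 0: 010 → 0  (bit 2 = 0)
position 11: 001 → 1  (bit 1 = 1)
position 6: 000 → 1  (bit 0 = 1)
bits b7..b0 = 00001011 = 11

11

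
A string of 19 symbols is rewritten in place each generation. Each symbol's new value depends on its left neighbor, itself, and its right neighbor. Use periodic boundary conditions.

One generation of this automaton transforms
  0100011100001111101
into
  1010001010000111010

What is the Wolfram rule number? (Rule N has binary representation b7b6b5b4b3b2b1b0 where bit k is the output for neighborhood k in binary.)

position 6: 111 → 1  (bit 7 = 1)
position 7: 110 → 0  (bit 6 = 0)
position 0: 101 → 1  (bit 5 = 1)
position 2: 100 → 1  (bit 4 = 1)
position 5: 011 → 0  (bit 3 = 0)
position 1: 010 → 0  (bit 2 = 0)
position 4: 001 → 0  (bit 1 = 0)
position 3: 000 → 0  (bit 0 = 0)
bits b7..b0 = 10110000 = 176

176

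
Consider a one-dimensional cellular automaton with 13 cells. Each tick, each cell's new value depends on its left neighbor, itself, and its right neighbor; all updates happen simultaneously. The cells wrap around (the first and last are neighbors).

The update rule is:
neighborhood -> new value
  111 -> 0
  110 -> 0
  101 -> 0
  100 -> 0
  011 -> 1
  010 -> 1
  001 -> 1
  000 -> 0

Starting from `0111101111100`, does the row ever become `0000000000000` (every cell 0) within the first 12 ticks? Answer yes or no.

1100001000000
1000011000001
0000110000011
0001100000110
0011000001100
0110000011000
1100000110000
1000001100001
0000011000011
0000110000110
0001100001100
0011000011000
tick 12 is 0011000011000, still not uniform 0

no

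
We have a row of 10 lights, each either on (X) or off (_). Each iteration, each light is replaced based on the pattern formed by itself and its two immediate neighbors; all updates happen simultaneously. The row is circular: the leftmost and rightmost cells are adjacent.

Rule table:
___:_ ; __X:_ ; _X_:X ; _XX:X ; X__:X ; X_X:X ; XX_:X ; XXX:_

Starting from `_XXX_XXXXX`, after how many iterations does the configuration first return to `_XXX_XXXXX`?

15

XX_XXX___X
_XXX_XX__X
XX_XXXXX_X
_XXX___XXX
XX_XX__X_X
_XXXXX_XXX
XX___XXX_X
_XX__X_XXX
XXXX_XXX_X
___XXX_XXX
X__X_XXX_X
XX_XXX_XXX
_XXX_XXX__
_X_XXX_XX_
_XXX_XXXXX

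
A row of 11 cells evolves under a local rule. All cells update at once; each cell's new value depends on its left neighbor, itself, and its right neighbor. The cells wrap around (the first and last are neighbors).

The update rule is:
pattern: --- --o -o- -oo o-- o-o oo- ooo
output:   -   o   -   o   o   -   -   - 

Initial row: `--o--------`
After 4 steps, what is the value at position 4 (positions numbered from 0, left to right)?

step 1: -o-o-------
step 2: o---o------
step 3: -o-o-o----o
step 4: ------o--o-
position 4 holds -

-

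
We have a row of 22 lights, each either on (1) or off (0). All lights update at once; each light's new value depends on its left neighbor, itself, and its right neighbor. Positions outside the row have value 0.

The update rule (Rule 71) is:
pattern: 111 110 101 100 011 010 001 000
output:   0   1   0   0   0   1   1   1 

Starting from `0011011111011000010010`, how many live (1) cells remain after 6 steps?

11

1101000001001011110110
0101011111011000010010
1101000001001011110110  (repeats step 1; period 2)
step 6: 0101011111011000010010
count of 1: 11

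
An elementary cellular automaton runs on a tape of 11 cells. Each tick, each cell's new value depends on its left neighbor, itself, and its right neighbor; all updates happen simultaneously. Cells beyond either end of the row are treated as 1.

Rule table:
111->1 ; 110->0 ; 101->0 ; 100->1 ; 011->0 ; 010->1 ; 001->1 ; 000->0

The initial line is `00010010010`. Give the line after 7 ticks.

11100010010

10111111110
00011111100
10101111011
00100110001
11111001010
11110111010
11100010010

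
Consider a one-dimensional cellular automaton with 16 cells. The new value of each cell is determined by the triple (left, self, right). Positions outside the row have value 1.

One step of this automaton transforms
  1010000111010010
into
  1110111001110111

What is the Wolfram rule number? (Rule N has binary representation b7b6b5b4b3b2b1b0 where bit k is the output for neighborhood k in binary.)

position 8: 111 → 0  (bit 7 = 0)
position 0: 110 → 1  (bit 6 = 1)
position 1: 101 → 1  (bit 5 = 1)
position 3: 100 → 0  (bit 4 = 0)
position 7: 011 → 0  (bit 3 = 0)
position 2: 010 → 1  (bit 2 = 1)
position 6: 001 → 1  (bit 1 = 1)
position 4: 000 → 1  (bit 0 = 1)
bits b7..b0 = 01100111 = 103

103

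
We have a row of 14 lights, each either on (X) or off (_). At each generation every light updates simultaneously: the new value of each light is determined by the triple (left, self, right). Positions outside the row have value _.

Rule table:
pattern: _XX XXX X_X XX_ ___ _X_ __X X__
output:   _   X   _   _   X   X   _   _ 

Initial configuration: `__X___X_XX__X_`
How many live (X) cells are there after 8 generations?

X_X_X_X_____X_
X_X_X_X_XXX_X_
X_X_X_X__X__X_
X_X_X_X__X__X_  (fixed point — unchanged through generation 8)
count of X: 6

6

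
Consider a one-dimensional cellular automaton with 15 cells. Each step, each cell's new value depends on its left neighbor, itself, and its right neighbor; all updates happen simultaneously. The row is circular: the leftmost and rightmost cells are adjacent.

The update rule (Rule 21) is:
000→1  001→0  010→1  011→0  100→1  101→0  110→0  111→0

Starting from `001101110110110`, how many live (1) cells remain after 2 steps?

100000000000001
011111111111100
count of 1: 12

12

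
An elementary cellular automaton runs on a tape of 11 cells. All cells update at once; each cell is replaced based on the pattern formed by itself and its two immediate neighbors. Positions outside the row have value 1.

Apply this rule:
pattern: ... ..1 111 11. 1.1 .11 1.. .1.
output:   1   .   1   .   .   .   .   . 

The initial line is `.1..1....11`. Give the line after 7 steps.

...1....1..

......11..1
.1111......
..11..1111.
.......11..
.11111.....
..111..111.
...1....1..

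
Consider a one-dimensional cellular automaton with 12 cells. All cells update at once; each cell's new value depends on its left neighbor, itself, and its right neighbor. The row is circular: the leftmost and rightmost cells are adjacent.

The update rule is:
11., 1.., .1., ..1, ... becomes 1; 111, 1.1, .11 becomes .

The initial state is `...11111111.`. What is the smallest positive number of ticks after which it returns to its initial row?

111.......11
..11111111..
11.......111
.11111111...
1.......1111
11111111....
.......11111
1111111....1
......11111.
111111....11
.....11111..
11111....111
....11111...
1111....1111
...11111....
111....11111
..11111.....
11....111111
.11111......
1....1111111
11111.......
....11111111
1111.......1
...11111111.

24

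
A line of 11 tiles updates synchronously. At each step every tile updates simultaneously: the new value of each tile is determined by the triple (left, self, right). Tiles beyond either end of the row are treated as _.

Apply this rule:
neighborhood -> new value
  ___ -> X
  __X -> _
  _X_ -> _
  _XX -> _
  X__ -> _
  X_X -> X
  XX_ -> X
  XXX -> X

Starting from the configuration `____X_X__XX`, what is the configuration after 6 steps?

XXX______XX

XXX__X____X
_XX____XX__
__X_XX__X_X
X__X_X___X_
____X__X___
XXX______XX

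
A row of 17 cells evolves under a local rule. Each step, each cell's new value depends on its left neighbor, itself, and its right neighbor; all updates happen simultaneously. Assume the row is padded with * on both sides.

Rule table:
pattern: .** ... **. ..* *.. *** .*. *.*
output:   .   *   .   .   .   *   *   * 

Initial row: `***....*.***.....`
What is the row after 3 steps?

..***.*.....*.**.

step 1: **..**.**.*..***.
step 2: *.....*..**...*.*
step 3: ..***.*.....*.**.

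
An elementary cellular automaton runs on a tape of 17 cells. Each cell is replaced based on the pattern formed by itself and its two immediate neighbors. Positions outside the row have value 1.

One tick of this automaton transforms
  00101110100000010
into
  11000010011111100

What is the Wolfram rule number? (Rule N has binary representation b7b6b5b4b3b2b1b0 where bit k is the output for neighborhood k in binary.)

position 5: 111 → 0  (bit 7 = 0)
position 6: 110 → 1  (bit 6 = 1)
position 3: 101 → 0  (bit 5 = 0)
position 0: 100 → 1  (bit 4 = 1)
position 4: 011 → 0  (bit 3 = 0)
position 2: 010 → 0  (bit 2 = 0)
position 1: 001 → 1  (bit 1 = 1)
position 10: 000 → 1  (bit 0 = 1)
bits b7..b0 = 01010011 = 83

83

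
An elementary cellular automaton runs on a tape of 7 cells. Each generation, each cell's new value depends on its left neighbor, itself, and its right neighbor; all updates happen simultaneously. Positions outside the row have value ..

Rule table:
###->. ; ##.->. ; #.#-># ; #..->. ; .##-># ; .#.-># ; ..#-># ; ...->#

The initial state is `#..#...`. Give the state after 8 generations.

#.##.##
###.##.
#..##..
#.##..#
###..##
#...##.
#.###..
###...#

###...#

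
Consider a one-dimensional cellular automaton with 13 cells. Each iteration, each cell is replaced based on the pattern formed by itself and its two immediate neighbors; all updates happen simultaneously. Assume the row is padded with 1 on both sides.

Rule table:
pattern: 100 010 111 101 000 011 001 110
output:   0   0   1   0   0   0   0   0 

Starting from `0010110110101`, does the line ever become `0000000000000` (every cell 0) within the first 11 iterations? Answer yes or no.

yes

0000000000000
all cells are 0 at iteration 1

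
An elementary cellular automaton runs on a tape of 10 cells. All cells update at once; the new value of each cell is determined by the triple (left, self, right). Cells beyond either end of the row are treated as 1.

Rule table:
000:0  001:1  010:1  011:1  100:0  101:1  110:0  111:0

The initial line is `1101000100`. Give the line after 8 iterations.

0011011011

0011001101
0110011011
1100110110
0001101101
0011011011
0110110110
1101101101
0011011011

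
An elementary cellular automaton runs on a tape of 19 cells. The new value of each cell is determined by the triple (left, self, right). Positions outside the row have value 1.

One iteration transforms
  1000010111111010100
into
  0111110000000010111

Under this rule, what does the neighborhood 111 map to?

At position 8 the neighborhood is 111; the next row has 0 there.

0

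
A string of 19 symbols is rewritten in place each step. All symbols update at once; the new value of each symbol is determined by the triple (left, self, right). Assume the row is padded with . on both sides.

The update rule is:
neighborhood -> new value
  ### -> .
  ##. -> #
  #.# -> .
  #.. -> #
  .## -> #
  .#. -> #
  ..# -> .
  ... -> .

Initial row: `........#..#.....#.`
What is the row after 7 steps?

........##.##....##
........##.###...##
........##.#.##..##
........##.#.###.##
........##.#.#.#.##
........##.#.#.#.##  (fixed point — unchanged through step 7)

........##.#.#.#.##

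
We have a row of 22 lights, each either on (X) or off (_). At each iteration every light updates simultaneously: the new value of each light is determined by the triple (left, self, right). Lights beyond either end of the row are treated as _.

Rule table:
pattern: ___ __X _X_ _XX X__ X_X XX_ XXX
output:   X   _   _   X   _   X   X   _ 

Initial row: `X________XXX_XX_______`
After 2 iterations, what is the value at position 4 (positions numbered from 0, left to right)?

__XXXXXX_X_XXXX_XXXXXX
X_X____XX_XX__XXX____X
position 4 holds _

_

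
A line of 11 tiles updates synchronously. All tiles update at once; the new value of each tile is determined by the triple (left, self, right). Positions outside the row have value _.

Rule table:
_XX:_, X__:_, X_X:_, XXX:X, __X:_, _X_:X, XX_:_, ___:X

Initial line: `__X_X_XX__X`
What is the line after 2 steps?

X_X_X_____X
X_X_X_XXX_X

X_X_X_XXX_X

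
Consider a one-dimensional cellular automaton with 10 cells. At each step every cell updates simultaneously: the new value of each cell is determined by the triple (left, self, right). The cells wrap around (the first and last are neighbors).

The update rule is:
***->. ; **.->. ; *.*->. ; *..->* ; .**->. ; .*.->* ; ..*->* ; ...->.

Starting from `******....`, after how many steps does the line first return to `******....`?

step 1: ......*..*
step 2: *....*****
step 3: .*..*.....
step 4: ******....

4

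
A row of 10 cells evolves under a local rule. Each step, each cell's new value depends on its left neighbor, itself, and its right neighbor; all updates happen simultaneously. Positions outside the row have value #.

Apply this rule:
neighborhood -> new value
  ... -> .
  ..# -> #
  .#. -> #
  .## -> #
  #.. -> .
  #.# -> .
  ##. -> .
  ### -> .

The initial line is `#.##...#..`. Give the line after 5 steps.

step 1: ..#...##.#
step 2: .##..##..#
step 3: .#..##..##
step 4: .#.##..##.
step 5: .#.#..##..

.#.#..##..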